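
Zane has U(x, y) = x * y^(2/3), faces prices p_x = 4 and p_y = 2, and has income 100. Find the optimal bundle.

MU_x = y^(2/3) and MU_y = 2/3·x·y^(-1/3).
MRS = MU_x/MU_y = (1.5)·y/x.
Tangency: set MRS = p_x/p_y = 4/2 = 2.
So (1.5)·y/x = 2, i.e. y = (4/3)·x.
Substitute into the budget 4·x + 2·y = 100: (20/3)·x = 100, so x* = 15.
Then y* = (4/3)·15 = 20.

x* = 15, y* = 20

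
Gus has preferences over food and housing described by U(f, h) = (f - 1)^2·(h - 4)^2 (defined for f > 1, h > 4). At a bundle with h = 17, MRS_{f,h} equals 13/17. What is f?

MU_f = 2·(f−1)·(h−4)^2, MU_h = 2·(f−1)^2·(h−4).
MRS = (h−4)/(f−1).
Substitute h = 17: MRS = 13/(f − 1). Setting this equal to 13/17 gives f − 1 = 13/(13/17) = 17, so f = 18.

f = 18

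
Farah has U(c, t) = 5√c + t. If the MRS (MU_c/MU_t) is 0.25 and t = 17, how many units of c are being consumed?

c = 100

MU_c = 5/(2√c), MU_t = 1.
MRS = 5/(2√c) ÷ 1.
MRS depends only on c: 2.5/√c = 0.25 ⇒ √c = 2.5/0.25 = 10 ⇒ c = 100.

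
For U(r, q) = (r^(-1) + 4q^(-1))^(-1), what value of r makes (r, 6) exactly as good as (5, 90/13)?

U depends on (r, q) only through S = r^(-1) + 4q^(-1), so equal utility means equal S. At (5, 90/13): S = 7/9.
With q = 6: 4·6^(-1) = 2/3, so r^(-1) = 7/9 − 2/3 = 1/9.
Hence r = 1/(1/9) = 9.
Check: U(9, 6) = 1.2857.

r = 9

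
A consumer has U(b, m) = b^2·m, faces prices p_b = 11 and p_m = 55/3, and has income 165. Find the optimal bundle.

b* = 10, m* = 3

MU_b = 2·b·m and MU_m = b^2.
MRS = MU_b/MU_m = (2/1)·m/b.
Tangency: set MRS = p_b/p_m = 11/(55/3) = 0.6.
So (2/1)·m/b = 0.6, i.e. m = 0.3·b.
Substitute into the budget 11·b + (55/3)·m = 165: 16.5·b = 165, so b* = 10.
Then m* = 0.3·10 = 3.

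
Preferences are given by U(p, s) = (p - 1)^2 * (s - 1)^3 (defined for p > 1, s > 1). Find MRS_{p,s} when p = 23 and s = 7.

MU_p = 2·(p−1)·(s−1)^3, MU_s = 3·(p−1)^2·(s−1)^2.
MRS = (2/3)·(s−1)/(p−1).
At (23, 7): MRS = 2/11.
The indifference curve has slope −2/11 at this bundle.

MRS = 2/11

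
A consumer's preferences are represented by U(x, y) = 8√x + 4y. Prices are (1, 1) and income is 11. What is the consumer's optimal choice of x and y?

MU_x = 8/(2√x), MU_y = 4.
MRS = 8/(2√x) ÷ 4.
Tangency: set MRS = p_x/p_y = 1/1 = 1.
MRS depends only on x: 1/√x = 1 ⇒ √x = 1/1 = 1 ⇒ x* = 1.
From the budget, 1·y = 11 − 1·1 = 10, so y* = 10.

x* = 1, y* = 10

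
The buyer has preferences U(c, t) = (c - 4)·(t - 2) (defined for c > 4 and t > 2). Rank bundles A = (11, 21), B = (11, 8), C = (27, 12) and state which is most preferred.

Evaluate utility at each bundle:
U(A) = 133.
U(B) = 42.
U(C) = 230.
Highest utility is C, so C ≻ A ≻ B.

Bundle C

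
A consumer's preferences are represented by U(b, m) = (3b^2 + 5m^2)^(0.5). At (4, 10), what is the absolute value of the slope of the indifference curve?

MRS = 6/25

For CES with ρ = 2, MRS = (3/5)·(m/b)^(-1).
At (4, 10): MRS = 6/25.
So at (4, 10) the consumer would give up 6/25 units of m for one more unit of b.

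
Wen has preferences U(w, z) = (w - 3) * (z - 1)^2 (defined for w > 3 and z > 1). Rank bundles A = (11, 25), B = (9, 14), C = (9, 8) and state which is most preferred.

Bundle A

Evaluate utility at each bundle:
U(A) = 4608.
U(B) = 1014.
U(C) = 294.
Highest utility is A, so A ≻ B ≻ C.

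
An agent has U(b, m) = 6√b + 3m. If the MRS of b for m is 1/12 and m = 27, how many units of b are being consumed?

b = 144

MU_b = 6/(2√b), MU_m = 3.
MRS = 6/(2√b) ÷ 3.
MRS depends only on b: 1/√b = 1/12 ⇒ √b = 1/(1/12) = 12 ⇒ b = 144.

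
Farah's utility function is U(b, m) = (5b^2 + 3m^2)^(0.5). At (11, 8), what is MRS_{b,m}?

For CES with ρ = 2, MRS = (5/3)·(m/b)^(-1).
At (11, 8): MRS = 55/24.
So at (11, 8) the consumer would give up 55/24 units of m for one more unit of b.

MRS = 55/24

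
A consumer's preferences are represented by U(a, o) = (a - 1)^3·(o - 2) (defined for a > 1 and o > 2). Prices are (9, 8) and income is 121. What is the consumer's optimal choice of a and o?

MU_a = 3·(a−1)^2·(o−2), MU_o = (a−1)^3.
MRS = (3/1)·(o−2)/(a−1).
Tangency: set MRS = p_a/p_o = 9/8 = 1.125.
So (3/1)·(o − 2)/(a − 1) = 1.125, i.e. (o − 2) = 0.375·(a − 1).
Rewrite the budget in excess-of-subsistence terms: 9·(a − 1) + 8·(o − 2) = 121 − 9·1 − 8·2 = 96.
Substituting, 12·(a − 1) = 96, so a − 1 = 8 and a* = 9.
Then o − 2 = 0.375·8 = 3, so o* = 5.

a* = 9, o* = 5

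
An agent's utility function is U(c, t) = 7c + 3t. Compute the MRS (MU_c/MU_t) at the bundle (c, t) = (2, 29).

MU_c = 7, MU_t = 3, so MRS = 7/3 at every bundle.
At (2, 29): MRS = 7/3.
That is, one extra unit of c is worth 7/3 units of t at the margin.

MRS = 7/3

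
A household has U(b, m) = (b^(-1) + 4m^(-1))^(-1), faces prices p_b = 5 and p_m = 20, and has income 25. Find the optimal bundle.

For CES with ρ = -1, MRS = (1/4)·(m/b)^2.
Tangency: set MRS = p_b/p_m = 5/20 = 0.25.
So (m/b)^2 = 1; taking the square root, m/b = 1, i.e. m = b.
Substitute into the budget 5·b + 20·m = 25: 25·b = 25, so b* = 1 and m* = 1.

b* = 1, m* = 1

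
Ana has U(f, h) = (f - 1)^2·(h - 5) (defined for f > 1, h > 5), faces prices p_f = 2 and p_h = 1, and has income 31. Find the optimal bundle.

f* = 9, h* = 13

MU_f = 2·(f−1)·(h−5), MU_h = (f−1)^2.
MRS = (2/1)·(h−5)/(f−1).
Tangency: set MRS = p_f/p_h = 2/1 = 2.
So (2/1)·(h − 5)/(f − 1) = 2, i.e. (h − 5) = (f − 1).
Rewrite the budget in excess-of-subsistence terms: 2·(f − 1) + 1·(h − 5) = 31 − 2·1 − 1·5 = 24.
Substituting, 3·(f − 1) = 24, so f − 1 = 8 and f* = 9.
Then h − 5 = 8, so h* = 13.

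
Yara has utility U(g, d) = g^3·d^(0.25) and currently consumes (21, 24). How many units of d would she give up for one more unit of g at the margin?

MRS = 96/7

MU_g = 3·g^2·d^(0.25) and MU_d = 0.25·g^3·d^(-0.75).
MRS = MU_g/MU_d = (12)·d/g.
At (21, 24): MRS = 96/7.
That is, one extra unit of g is worth 96/7 units of d at the margin.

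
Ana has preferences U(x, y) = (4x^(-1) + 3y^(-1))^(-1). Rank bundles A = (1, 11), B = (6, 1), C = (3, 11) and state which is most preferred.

Evaluate utility at each bundle:
U(A) = 0.234.
U(B) = 0.273.
U(C) = 0.623.
Highest utility is C, so C ≻ B ≻ A.

Bundle C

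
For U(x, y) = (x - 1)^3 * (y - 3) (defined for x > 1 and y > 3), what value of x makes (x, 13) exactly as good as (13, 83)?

U(13, 83) = 138240.
Set U(x, 13) = 138240 and solve.
With y = 13: (13 − 3) = 10, so (x − 1)^3 = 138240/10 = 13824.
Taking the cube root (with x > 1): x − 1 = 24, so x = 25.
Check: U(25, 13) = 138240.

x = 25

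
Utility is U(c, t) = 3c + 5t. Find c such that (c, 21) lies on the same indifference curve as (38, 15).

U(38, 15) = 189.
Set U(c, 21) = 189 and solve.
3c + 5·21 = 189 ⇒ 3c = 84 ⇒ c = 28.
Check: U(28, 21) = 189.

c = 28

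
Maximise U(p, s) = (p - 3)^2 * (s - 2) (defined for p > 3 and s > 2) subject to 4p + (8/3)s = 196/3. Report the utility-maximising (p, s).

p* = 11, s* = 8

MU_p = 2·(p−3)·(s−2), MU_s = (p−3)^2.
MRS = (2/1)·(s−2)/(p−3).
Tangency: set MRS = p_p/p_s = 4/(8/3) = 1.5.
So (2/1)·(s − 2)/(p − 3) = 1.5, i.e. (s − 2) = 0.75·(p − 3).
Rewrite the budget in excess-of-subsistence terms: 4·(p − 3) + (8/3)·(s − 2) = 196/3 − 4·3 − (8/3)·2 = 48.
Substituting, 6·(p − 3) = 48, so p − 3 = 8 and p* = 11.
Then s − 2 = 0.75·8 = 6, so s* = 8.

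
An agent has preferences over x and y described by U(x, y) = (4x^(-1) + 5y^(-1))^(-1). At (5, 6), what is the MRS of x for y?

For CES with ρ = -1, MRS = (4/5)·(y/x)^2.
At (5, 6): MRS = 144/125.
So at (5, 6) the consumer would give up 144/125 units of y for one more unit of x.

MRS = 144/125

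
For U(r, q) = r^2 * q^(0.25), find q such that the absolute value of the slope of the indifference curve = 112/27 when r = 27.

MU_r = 2·r·q^(0.25) and MU_q = 0.25·r^2·q^(-0.75).
MRS = MU_r/MU_q = (8)·q/r.
Substitute r = 27: MRS = q/3.375. Setting q/3.375 = 112/27 gives q = (112/27)·3.375 = 14.

q = 14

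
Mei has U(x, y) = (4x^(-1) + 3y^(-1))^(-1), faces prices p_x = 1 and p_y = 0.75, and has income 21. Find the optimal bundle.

For CES with ρ = -1, MRS = (4/3)·(y/x)^2.
Tangency: set MRS = p_x/p_y = 1/0.75 = 4/3.
So (y/x)^2 = 1; taking the square root, y/x = 1, i.e. y = x.
Substitute into the budget 1·x + 0.75·y = 21: 1.75·x = 21, so x* = 12 and y* = 12.

x* = 12, y* = 12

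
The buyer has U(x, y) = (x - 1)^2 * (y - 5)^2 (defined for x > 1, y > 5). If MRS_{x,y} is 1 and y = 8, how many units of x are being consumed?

MU_x = 2·(x−1)·(y−5)^2, MU_y = 2·(x−1)^2·(y−5).
MRS = (y−5)/(x−1).
Substitute y = 8: MRS = 3/(x − 1). Setting this equal to 1 gives x − 1 = 3/1 = 3, so x = 4.

x = 4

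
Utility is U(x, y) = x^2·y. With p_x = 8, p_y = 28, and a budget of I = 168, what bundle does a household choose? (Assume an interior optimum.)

MU_x = 2·x·y and MU_y = x^2.
MRS = MU_x/MU_y = (2/1)·y/x.
Tangency: set MRS = p_x/p_y = 8/28 = 2/7.
So (2/1)·y/x = 2/7, i.e. y = (1/7)·x.
Substitute into the budget 8·x + 28·y = 168: 12·x = 168, so x* = 14.
Then y* = (1/7)·14 = 2.

x* = 14, y* = 2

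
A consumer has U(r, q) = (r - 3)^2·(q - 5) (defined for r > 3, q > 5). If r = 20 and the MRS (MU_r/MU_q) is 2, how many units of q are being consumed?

q = 22

MU_r = 2·(r−3)·(q−5), MU_q = (r−3)^2.
MRS = (2/1)·(q−5)/(r−3).
Substitute r = 20: MRS = (q − 5)/8.5. Setting this equal to 2 gives q − 5 = 2·8.5 = 17, so q = 22.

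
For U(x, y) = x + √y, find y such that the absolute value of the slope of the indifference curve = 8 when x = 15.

y = 16

MU_x = 1, MU_y = 1/(2√y).
MRS = 1 ÷ (1/(2√y)).
MRS depends only on y: 2·√y = 8 ⇒ √y = 8/2 = 4 ⇒ y = 16.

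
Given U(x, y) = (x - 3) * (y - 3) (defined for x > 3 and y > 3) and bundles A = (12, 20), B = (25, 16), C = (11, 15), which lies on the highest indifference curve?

Evaluate utility at each bundle:
U(A) = 153.
U(B) = 286.
U(C) = 96.
Highest utility is B, so B ≻ A ≻ C.

Bundle B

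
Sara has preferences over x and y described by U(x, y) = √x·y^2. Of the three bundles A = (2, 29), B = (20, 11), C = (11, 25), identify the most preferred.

Evaluate utility at each bundle:
U(A) = 1189.354.
U(B) = 541.128.
U(C) = 2072.890.
Highest utility is C, so C ≻ A ≻ B.

Bundle C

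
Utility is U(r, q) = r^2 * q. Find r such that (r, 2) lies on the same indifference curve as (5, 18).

r = 15

U(5, 18) = 450.
Set U(r, 2) = 450 and solve.
With q = 2: r^2 = 450/2 = 225; taking the square root, r = 15.
Check: U(15, 2) = 450.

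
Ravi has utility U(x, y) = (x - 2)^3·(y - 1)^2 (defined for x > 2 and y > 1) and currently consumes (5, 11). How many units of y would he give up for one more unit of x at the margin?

MRS = 5

MU_x = 3·(x−2)^2·(y−1)^2, MU_y = 2·(x−2)^3·(y−1).
MRS = (3/2)·(y−1)/(x−2).
At (5, 11): MRS = 5.
That is, one extra unit of x is worth 5 units of y at the margin.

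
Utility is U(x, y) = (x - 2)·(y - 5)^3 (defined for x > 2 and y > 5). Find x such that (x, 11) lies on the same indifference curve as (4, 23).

U(4, 23) = 11664.
Set U(x, 11) = 11664 and solve.
With y = 11: (11 − 5)^3 = 216, so (x − 2) = 11664/216 = 54.
So x = 2 + 54 = 56.
Check: U(56, 11) = 11664.

x = 56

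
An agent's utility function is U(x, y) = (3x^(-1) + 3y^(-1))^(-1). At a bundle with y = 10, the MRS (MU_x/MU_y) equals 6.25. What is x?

x = 4

For CES with ρ = -1, MRS = (y/x)^2.
Setting (10/x)^2 = 6.25 gives 10/x = 2.5 and x = 4.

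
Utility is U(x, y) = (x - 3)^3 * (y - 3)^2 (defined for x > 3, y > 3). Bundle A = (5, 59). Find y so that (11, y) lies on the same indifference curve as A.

U(5, 59) = 25088.
Set U(11, y) = 25088 and solve.
With x = 11: (11 − 3)^3 = 512, so (y − 3)^2 = 25088/512 = 49.
Taking the square root (with y > 3): y − 3 = 7, so y = 10.
Check: U(11, 10) = 25088.

y = 10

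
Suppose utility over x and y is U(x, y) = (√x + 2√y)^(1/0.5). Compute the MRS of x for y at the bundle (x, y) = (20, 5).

MRS = 0.25

For CES with ρ = 0.5, MRS = (1/2)·√(y/x).
At (20, 5): MRS = 0.25.
So at (20, 5) the consumer would give up 0.25 units of y for one more unit of x.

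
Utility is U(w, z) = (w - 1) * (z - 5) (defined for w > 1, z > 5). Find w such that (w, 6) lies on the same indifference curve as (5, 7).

U(5, 7) = 8.
Set U(w, 6) = 8 and solve.
With z = 6: (6 − 5) = 1, so (w − 1) = 8/1 = 8.
So w = 1 + 8 = 9.
Check: U(9, 6) = 8.

w = 9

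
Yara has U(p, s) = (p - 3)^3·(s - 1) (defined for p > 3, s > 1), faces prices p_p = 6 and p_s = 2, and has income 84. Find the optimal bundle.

p* = 11, s* = 9

MU_p = 3·(p−3)^2·(s−1), MU_s = (p−3)^3.
MRS = (3/1)·(s−1)/(p−3).
Tangency: set MRS = p_p/p_s = 6/2 = 3.
So (3/1)·(s − 1)/(p − 3) = 3, i.e. (s − 1) = (p − 3).
Rewrite the budget in excess-of-subsistence terms: 6·(p − 3) + 2·(s − 1) = 84 − 6·3 − 2·1 = 64.
Substituting, 8·(p − 3) = 64, so p − 3 = 8 and p* = 11.
Then s − 1 = 8, so s* = 9.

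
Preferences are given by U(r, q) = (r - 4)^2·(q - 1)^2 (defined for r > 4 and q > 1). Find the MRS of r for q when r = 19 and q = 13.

MRS = 0.8

MU_r = 2·(r−4)·(q−1)^2, MU_q = 2·(r−4)^2·(q−1).
MRS = (q−1)/(r−4).
At (19, 13): MRS = 0.8.
That is, one extra unit of r is worth 0.8 units of q at the margin.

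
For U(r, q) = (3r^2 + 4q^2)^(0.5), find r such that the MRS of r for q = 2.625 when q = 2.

For CES with ρ = 2, MRS = (3/4)·(q/r)^(-1).
Setting (3/4)·(2/r)^(-1) = 2.625 gives (2/r)^(-1) = 3.5, so 2/r = 2/7 and r = 7.

r = 7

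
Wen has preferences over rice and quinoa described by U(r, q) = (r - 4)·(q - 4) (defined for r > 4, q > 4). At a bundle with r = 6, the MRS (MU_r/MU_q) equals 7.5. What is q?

q = 19

MU_r = (q−4), MU_q = (r−4).
MRS = (q−4)/(r−4).
Substitute r = 6: MRS = (q − 4)/2. Setting this equal to 7.5 gives q − 4 = 7.5·2 = 15, so q = 19.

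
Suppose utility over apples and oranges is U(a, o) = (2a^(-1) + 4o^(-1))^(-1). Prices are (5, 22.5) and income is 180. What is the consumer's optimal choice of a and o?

For CES with ρ = -1, MRS = (2/4)·(o/a)^2.
Tangency: set MRS = p_a/p_o = 5/22.5 = 2/9.
So (o/a)^2 = 4/9; taking the square root, o/a = 2/3, i.e. o = (2/3)·a.
Substitute into the budget 5·a + 22.5·o = 180: 20·a = 180, so a* = 9 and o* = (2/3)·9 = 6.

a* = 9, o* = 6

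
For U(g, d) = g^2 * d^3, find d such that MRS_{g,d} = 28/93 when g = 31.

d = 14

MU_g = 2·g·d^3 and MU_d = 3·g^2·d^2.
MRS = MU_g/MU_d = (2/3)·d/g.
Substitute g = 31: MRS = d/46.5. Setting d/46.5 = 28/93 gives d = (28/93)·46.5 = 14.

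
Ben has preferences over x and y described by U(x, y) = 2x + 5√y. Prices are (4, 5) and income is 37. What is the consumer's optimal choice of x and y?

x* = 8, y* = 1

MU_x = 2, MU_y = 5/(2√y).
MRS = 2 ÷ (5/(2√y)).
Tangency: set MRS = p_x/p_y = 4/5 = 0.8.
MRS depends only on y: 0.8·√y = 0.8 ⇒ √y = 0.8/0.8 = 1 ⇒ y* = 1.
From the budget, 4·x = 37 − 5·1 = 32, so x* = 8.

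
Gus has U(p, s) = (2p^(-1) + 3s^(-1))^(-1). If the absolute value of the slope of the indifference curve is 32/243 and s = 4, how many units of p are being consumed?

p = 9

For CES with ρ = -1, MRS = (2/3)·(s/p)^2.
Setting (2/3)·(4/p)^2 = 32/243 gives (4/p)^2 = 16/81, so 4/p = 4/9 and p = 9.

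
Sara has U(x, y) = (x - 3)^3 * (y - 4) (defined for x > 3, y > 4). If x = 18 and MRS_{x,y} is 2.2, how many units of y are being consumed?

MU_x = 3·(x−3)^2·(y−4), MU_y = (x−3)^3.
MRS = (3/1)·(y−4)/(x−3).
Substitute x = 18: MRS = (y − 4)/5. Setting this equal to 2.2 gives y − 4 = 2.2·5 = 11, so y = 15.

y = 15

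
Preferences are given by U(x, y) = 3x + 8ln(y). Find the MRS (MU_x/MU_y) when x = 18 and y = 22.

MU_x = 3, MU_y = 8/y.
MRS = 3 ÷ (8/y).
At (18, 22): MRS = 8.25.
That is, one extra unit of x is worth 8.25 units of y at the margin.

MRS = 8.25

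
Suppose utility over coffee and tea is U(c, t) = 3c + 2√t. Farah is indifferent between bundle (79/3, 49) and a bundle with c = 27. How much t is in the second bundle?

t = 36

U(79/3, 49) = 93.
Set U(27, t) = 93 and solve.
With c = 27: 2√t = 93 − 3·27 = 12, so √t = 6 and t = 36.
Check: U(27, 36) = 93.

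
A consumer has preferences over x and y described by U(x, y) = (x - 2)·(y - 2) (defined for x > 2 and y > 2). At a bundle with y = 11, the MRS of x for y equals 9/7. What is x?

MU_x = (y−2), MU_y = (x−2).
MRS = (y−2)/(x−2).
Substitute y = 11: MRS = 9/(x − 2). Setting this equal to 9/7 gives x − 2 = 9/(9/7) = 7, so x = 9.

x = 9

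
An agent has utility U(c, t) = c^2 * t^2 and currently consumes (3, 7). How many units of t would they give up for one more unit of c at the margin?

MRS = 7/3

MU_c = 2·c·t^2 and MU_t = 2·c^2·t.
MRS = MU_c/MU_t = t/c.
At (3, 7): MRS = 7/3.
That is, one extra unit of c is worth 7/3 units of t at the margin.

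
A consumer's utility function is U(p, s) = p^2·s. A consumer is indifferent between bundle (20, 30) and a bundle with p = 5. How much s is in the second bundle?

s = 480

U(20, 30) = 12000.
Set U(5, s) = 12000 and solve.
With p = 5: 5^2 = 25, so s = 12000/25 = 480.
Check: U(5, 480) = 12000.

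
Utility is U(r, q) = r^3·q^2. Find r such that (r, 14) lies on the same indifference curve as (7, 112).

U(7, 112) = 4302592.
Set U(r, 14) = 4302592 and solve.
With q = 14: 14^2 = 196, so r^3 = 4302592/196 = 21952; taking the cube root, r = 28.
Check: U(28, 14) = 4302592.

r = 28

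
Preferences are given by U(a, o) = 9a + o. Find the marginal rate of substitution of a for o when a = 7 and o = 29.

MRS = 9

MU_a = 9, MU_o = 1, so MRS = 9/1 = 9 at every bundle.
At (7, 29): MRS = 9.
So at (7, 29) the consumer would give up 9 units of o for one more unit of a.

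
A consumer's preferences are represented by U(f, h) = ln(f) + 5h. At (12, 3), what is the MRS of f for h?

MRS = 1/60

MU_f = 1/f, MU_h = 5.
MRS = 1/f ÷ 5.
At (12, 3): MRS = 1/60.
That is, one extra unit of f is worth 1/60 units of h at the margin.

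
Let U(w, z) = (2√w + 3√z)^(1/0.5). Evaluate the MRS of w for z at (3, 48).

MRS = 8/3

For CES with ρ = 0.5, MRS = (2/3)·√(z/w).
At (3, 48): MRS = 8/3.
So at (3, 48) the consumer would give up 8/3 units of z for one more unit of w.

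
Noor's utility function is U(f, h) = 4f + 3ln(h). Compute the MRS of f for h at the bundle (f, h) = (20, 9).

MRS = 12

MU_f = 4, MU_h = 3/h.
MRS = 4 ÷ (3/h).
At (20, 9): MRS = 12.
So at (20, 9) the consumer would give up 12 units of h for one more unit of f.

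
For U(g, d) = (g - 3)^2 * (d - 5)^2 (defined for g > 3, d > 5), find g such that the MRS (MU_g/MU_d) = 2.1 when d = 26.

g = 13

MU_g = 2·(g−3)·(d−5)^2, MU_d = 2·(g−3)^2·(d−5).
MRS = (d−5)/(g−3).
Substitute d = 26: MRS = 21/(g − 3). Setting this equal to 2.1 gives g − 3 = 21/2.1 = 10, so g = 13.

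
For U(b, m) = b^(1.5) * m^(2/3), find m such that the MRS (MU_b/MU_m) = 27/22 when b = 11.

m = 6

MU_b = 1.5·√b·m^(2/3) and MU_m = 2/3·b^(1.5)·m^(-1/3).
MRS = MU_b/MU_m = (2.25)·m/b.
Substitute b = 11: MRS = m/(44/9). Setting m/(44/9) = 27/22 gives m = (27/22)·(44/9) = 6.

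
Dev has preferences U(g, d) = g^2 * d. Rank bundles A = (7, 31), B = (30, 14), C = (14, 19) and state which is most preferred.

Bundle B

Evaluate utility at each bundle:
U(A) = 1519.
U(B) = 12600.
U(C) = 3724.
Highest utility is B, so B ≻ C ≻ A.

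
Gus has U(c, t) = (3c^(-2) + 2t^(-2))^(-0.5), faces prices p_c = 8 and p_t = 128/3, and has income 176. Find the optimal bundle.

For CES with ρ = -2, MRS = (3/2)·(t/c)^3.
Tangency: set MRS = p_c/p_t = 8/(128/3) = 3/16.
So (t/c)^3 = 0.125; taking the cube root, t/c = 0.5, i.e. t = 0.5·c.
Substitute into the budget 8·c + (128/3)·t = 176: (88/3)·c = 176, so c* = 6 and t* = 0.5·6 = 3.

c* = 6, t* = 3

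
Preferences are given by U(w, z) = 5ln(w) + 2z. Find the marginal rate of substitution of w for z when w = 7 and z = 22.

MRS = 5/14

MU_w = 5/w, MU_z = 2.
MRS = 5/w ÷ 2.
At (7, 22): MRS = 5/14.
The indifference curve has slope −5/14 at this bundle.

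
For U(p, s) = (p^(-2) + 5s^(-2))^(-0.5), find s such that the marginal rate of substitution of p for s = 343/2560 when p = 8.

s = 7

For CES with ρ = -2, MRS = (1/5)·(s/p)^3.
Setting (1/5)·(s/8)^3 = 343/2560 gives (s/8)^3 = 343/512, so s/8 = 0.875 and s = 7.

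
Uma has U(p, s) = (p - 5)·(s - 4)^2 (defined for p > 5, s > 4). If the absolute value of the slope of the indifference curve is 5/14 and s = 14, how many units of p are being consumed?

MU_p = (s−4)^2, MU_s = 2·(p−5)·(s−4).
MRS = (1/2)·(s−4)/(p−5).
Substitute s = 14: MRS = 5/(p − 5). Setting this equal to 5/14 gives p − 5 = 5/(5/14) = 14, so p = 19.

p = 19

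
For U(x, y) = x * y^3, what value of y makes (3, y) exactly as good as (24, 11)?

y = 22

U(24, 11) = 31944.
Set U(3, y) = 31944 and solve.
With x = 3: y^3 = 31944/3 = 10648; taking the cube root, y = 22.
Check: U(3, 22) = 31944.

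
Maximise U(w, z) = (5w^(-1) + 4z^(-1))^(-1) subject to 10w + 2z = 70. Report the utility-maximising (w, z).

w* = 5, z* = 10

For CES with ρ = -1, MRS = (5/4)·(z/w)^2.
Tangency: set MRS = p_w/p_z = 10/2 = 5.
So (z/w)^2 = 4; taking the square root, z/w = 2, i.e. z = 2·w.
Substitute into the budget 10·w + 2·z = 70: 14·w = 70, so w* = 5 and z* = 2·5 = 10.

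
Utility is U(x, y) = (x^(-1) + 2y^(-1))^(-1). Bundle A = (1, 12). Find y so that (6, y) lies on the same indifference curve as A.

y = 2

U depends on (x, y) only through S = x^(-1) + 2y^(-1), so equal utility means equal S. At (1, 12): S = 7/6.
With x = 6: 6^(-1) = 1/6, so 2y^(-1) = 7/6 − 1/6 = 1, i.e. y^(-1) = 0.5.
Hence y = 1/0.5 = 2.
Check: U(6, 2) = 0.8571.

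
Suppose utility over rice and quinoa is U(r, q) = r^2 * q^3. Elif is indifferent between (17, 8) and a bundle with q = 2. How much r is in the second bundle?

r = 136

U(17, 8) = 147968.
Set U(r, 2) = 147968 and solve.
With q = 2: 2^3 = 8, so r^2 = 147968/8 = 18496; taking the square root, r = 136.
Check: U(136, 2) = 147968.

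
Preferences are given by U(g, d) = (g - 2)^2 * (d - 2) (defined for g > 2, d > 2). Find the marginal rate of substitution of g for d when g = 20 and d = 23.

MU_g = 2·(g−2)·(d−2), MU_d = (g−2)^2.
MRS = (2/1)·(d−2)/(g−2).
At (20, 23): MRS = 7/3.
The indifference curve has slope −7/3 at this bundle.

MRS = 7/3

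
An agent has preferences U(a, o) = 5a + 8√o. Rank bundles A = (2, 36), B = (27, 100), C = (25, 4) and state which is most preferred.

Bundle B

Evaluate utility at each bundle:
U(A) = 58.000.
U(B) = 215.000.
U(C) = 141.000.
Highest utility is B, so B ≻ C ≻ A.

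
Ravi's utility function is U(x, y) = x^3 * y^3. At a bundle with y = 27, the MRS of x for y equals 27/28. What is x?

x = 28

MU_x = 3·x^2·y^3 and MU_y = 3·x^3·y^2.
MRS = MU_x/MU_y = y/x.
Substitute y = 27: MRS = 27/x. Setting 27/x = 27/28 gives x = 27/(27/28) = 28.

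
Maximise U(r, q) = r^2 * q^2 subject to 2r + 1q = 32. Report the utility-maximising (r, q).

r* = 8, q* = 16

MU_r = 2·r·q^2 and MU_q = 2·r^2·q.
MRS = MU_r/MU_q = q/r.
Tangency: set MRS = p_r/p_q = 2/1 = 2.
So q/r = 2, i.e. q = 2·r.
Substitute into the budget 2·r + 1·q = 32: 4·r = 32, so r* = 8.
Then q* = 2·8 = 16.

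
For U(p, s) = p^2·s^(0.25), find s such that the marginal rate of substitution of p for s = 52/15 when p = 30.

s = 13

MU_p = 2·p·s^(0.25) and MU_s = 0.25·p^2·s^(-0.75).
MRS = MU_p/MU_s = (8)·s/p.
Substitute p = 30: MRS = s/3.75. Setting s/3.75 = 52/15 gives s = (52/15)·3.75 = 13.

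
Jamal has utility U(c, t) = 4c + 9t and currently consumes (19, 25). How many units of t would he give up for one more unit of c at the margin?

MU_c = 4, MU_t = 9, so MRS = 4/9 at every bundle.
At (19, 25): MRS = 4/9.
So at (19, 25) the consumer would give up 4/9 units of t for one more unit of c.

MRS = 4/9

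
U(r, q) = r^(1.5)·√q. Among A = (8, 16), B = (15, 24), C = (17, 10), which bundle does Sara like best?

Bundle B

Evaluate utility at each bundle:
U(A) = 90.510.
U(B) = 284.605.
U(C) = 221.653.
Highest utility is B, so B ≻ C ≻ A.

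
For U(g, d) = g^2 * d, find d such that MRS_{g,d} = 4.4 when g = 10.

MU_g = 2·g·d and MU_d = g^2.
MRS = MU_g/MU_d = (2/1)·d/g.
Substitute g = 10: MRS = d/5. Setting d/5 = 4.4 gives d = 4.4·5 = 22.

d = 22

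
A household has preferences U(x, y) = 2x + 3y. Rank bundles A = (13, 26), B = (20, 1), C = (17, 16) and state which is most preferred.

Bundle A

Evaluate utility at each bundle:
U(A) = 104.
U(B) = 43.
U(C) = 82.
Highest utility is A, so A ≻ C ≻ B.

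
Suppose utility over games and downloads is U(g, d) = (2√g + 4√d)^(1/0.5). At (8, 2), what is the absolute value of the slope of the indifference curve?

For CES with ρ = 0.5, MRS = (2/4)·√(d/g).
At (8, 2): MRS = 0.25.
That is, one extra unit of g is worth 0.25 units of d at the margin.

MRS = 0.25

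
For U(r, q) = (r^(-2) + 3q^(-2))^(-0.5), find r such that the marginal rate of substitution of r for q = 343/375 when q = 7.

For CES with ρ = -2, MRS = (1/3)·(q/r)^3.
Setting (1/3)·(7/r)^3 = 343/375 gives (7/r)^3 = 343/125, so 7/r = 1.4 and r = 5.

r = 5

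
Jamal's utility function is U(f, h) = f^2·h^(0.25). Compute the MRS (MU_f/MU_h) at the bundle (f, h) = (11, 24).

MRS = 192/11

MU_f = 2·f·h^(0.25) and MU_h = 0.25·f^2·h^(-0.75).
MRS = MU_f/MU_h = (8)·h/f.
At (11, 24): MRS = 192/11.
So at (11, 24) the consumer would give up 192/11 units of h for one more unit of f.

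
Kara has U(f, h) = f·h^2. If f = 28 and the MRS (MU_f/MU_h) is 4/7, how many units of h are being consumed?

h = 32

MU_f = h^2 and MU_h = 2·f·h.
MRS = MU_f/MU_h = (1/2)·h/f.
Substitute f = 28: MRS = h/56. Setting h/56 = 4/7 gives h = (4/7)·56 = 32.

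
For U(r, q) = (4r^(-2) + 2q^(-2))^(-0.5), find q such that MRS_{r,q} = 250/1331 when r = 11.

For CES with ρ = -2, MRS = (4/2)·(q/r)^3.
Setting (4/2)·(q/11)^3 = 250/1331 gives (q/11)^3 = 125/1331, so q/11 = 5/11 and q = 5.

q = 5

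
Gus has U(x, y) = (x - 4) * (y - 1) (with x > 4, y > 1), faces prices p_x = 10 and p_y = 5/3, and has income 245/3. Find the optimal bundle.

x* = 6, y* = 13

MU_x = (y−1), MU_y = (x−4).
MRS = (y−1)/(x−4).
Tangency: set MRS = p_x/p_y = 10/(5/3) = 6.
So (y − 1)/(x − 4) = 6, i.e. (y − 1) = 6·(x − 4).
Rewrite the budget in excess-of-subsistence terms: 10·(x − 4) + (5/3)·(y − 1) = 245/3 − 10·4 − (5/3)·1 = 40.
Substituting, 20·(x − 4) = 40, so x − 4 = 2 and x* = 6.
Then y − 1 = 6·2 = 12, so y* = 13.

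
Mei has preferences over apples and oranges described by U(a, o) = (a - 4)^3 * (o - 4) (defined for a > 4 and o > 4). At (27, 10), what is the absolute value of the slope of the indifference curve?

MRS = 18/23

MU_a = 3·(a−4)^2·(o−4), MU_o = (a−4)^3.
MRS = (3/1)·(o−4)/(a−4).
At (27, 10): MRS = 18/23.
So at (27, 10) the consumer would give up 18/23 units of o for one more unit of a.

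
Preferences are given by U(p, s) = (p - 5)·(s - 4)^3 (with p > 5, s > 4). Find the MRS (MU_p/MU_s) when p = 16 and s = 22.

MRS = 6/11

MU_p = (s−4)^3, MU_s = 3·(p−5)·(s−4)^2.
MRS = (1/3)·(s−4)/(p−5).
At (16, 22): MRS = 6/11.
So at (16, 22) the consumer would give up 6/11 units of s for one more unit of p.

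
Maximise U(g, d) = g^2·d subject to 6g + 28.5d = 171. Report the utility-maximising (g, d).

g* = 19, d* = 2

MU_g = 2·g·d and MU_d = g^2.
MRS = MU_g/MU_d = (2/1)·d/g.
Tangency: set MRS = p_g/p_d = 6/28.5 = 4/19.
So (2/1)·d/g = 4/19, i.e. d = (2/19)·g.
Substitute into the budget 6·g + 28.5·d = 171: 9·g = 171, so g* = 19.
Then d* = (2/19)·19 = 2.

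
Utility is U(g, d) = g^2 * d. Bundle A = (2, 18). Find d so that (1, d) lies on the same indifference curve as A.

U(2, 18) = 72.
Set U(1, d) = 72 and solve.
With g = 1: 1^2 = 1, so d = 72/1 = 72.
Check: U(1, 72) = 72.

d = 72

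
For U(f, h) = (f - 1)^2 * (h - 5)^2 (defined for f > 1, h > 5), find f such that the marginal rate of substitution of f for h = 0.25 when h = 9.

MU_f = 2·(f−1)·(h−5)^2, MU_h = 2·(f−1)^2·(h−5).
MRS = (h−5)/(f−1).
Substitute h = 9: MRS = 4/(f − 1). Setting this equal to 0.25 gives f − 1 = 4/0.25 = 16, so f = 17.

f = 17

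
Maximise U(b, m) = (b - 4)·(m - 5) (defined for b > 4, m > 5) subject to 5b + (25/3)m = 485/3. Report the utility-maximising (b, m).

MU_b = (m−5), MU_m = (b−4).
MRS = (m−5)/(b−4).
Tangency: set MRS = p_b/p_m = 5/(25/3) = 0.6.
So (m − 5)/(b − 4) = 0.6, i.e. (m − 5) = 0.6·(b − 4).
Rewrite the budget in excess-of-subsistence terms: 5·(b − 4) + (25/3)·(m − 5) = 485/3 − 5·4 − (25/3)·5 = 100.
Substituting, 10·(b − 4) = 100, so b − 4 = 10 and b* = 14.
Then m − 5 = 0.6·10 = 6, so m* = 11.

b* = 14, m* = 11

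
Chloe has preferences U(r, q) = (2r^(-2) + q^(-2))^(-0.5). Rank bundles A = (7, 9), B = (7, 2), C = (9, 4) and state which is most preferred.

Evaluate utility at each bundle:
U(A) = 4.337.
U(B) = 1.854.
U(C) = 3.387.
Highest utility is A, so A ≻ C ≻ B.

Bundle A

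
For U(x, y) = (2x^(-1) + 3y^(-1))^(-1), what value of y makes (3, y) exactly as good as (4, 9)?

y = 18

U depends on (x, y) only through S = 2x^(-1) + 3y^(-1), so equal utility means equal S. At (4, 9): S = 5/6.
With x = 3: 2·3^(-1) = 2/3, so 3y^(-1) = 5/6 − 2/3 = 1/6, i.e. y^(-1) = 1/18.
Hence y = 1/(1/18) = 18.
Check: U(3, 18) = 1.2.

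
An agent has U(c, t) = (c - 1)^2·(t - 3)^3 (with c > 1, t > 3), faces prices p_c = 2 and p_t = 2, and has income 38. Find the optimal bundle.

c* = 7, t* = 12

MU_c = 2·(c−1)·(t−3)^3, MU_t = 3·(c−1)^2·(t−3)^2.
MRS = (2/3)·(t−3)/(c−1).
Tangency: set MRS = p_c/p_t = 2/2 = 1.
So (2/3)·(t − 3)/(c − 1) = 1, i.e. (t − 3) = 1.5·(c − 1).
Rewrite the budget in excess-of-subsistence terms: 2·(c − 1) + 2·(t − 3) = 38 − 2·1 − 2·3 = 30.
Substituting, 5·(c − 1) = 30, so c − 1 = 6 and c* = 7.
Then t − 3 = 1.5·6 = 9, so t* = 12.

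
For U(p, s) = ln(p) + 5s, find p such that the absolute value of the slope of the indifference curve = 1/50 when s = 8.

MU_p = 1/p, MU_s = 5.
MRS = 1/p ÷ 5.
MRS depends only on p: 0.2/p = 1/50 ⇒ p = 0.2/(1/50) = 10.

p = 10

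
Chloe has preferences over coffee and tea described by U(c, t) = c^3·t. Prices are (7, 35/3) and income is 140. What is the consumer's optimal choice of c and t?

c* = 15, t* = 3

MU_c = 3·c^2·t and MU_t = c^3.
MRS = MU_c/MU_t = (3/1)·t/c.
Tangency: set MRS = p_c/p_t = 7/(35/3) = 0.6.
So (3/1)·t/c = 0.6, i.e. t = 0.2·c.
Substitute into the budget 7·c + (35/3)·t = 140: (28/3)·c = 140, so c* = 15.
Then t* = 0.2·15 = 3.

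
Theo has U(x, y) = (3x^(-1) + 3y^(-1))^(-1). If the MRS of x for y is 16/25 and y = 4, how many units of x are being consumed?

x = 5

For CES with ρ = -1, MRS = (y/x)^2.
Setting (4/x)^2 = 16/25 gives 4/x = 0.8 and x = 5.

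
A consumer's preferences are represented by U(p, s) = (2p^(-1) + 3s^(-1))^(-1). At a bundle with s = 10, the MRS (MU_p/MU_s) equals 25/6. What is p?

For CES with ρ = -1, MRS = (2/3)·(s/p)^2.
Setting (2/3)·(10/p)^2 = 25/6 gives (10/p)^2 = 6.25, so 10/p = 2.5 and p = 4.

p = 4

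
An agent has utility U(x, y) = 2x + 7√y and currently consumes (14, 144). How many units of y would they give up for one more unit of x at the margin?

MRS = 48/7

MU_x = 2, MU_y = 7/(2√y).
MRS = 2 ÷ (7/(2√y)).
At (14, 144): MRS = 48/7.
The indifference curve has slope −48/7 at this bundle.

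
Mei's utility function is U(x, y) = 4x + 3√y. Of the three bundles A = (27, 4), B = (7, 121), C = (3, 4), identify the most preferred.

Bundle A

Evaluate utility at each bundle:
U(A) = 114.000.
U(B) = 61.000.
U(C) = 18.000.
Highest utility is A, so A ≻ B ≻ C.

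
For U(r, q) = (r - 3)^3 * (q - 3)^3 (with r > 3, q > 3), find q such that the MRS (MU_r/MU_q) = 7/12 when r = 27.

MU_r = 3·(r−3)^2·(q−3)^3, MU_q = 3·(r−3)^3·(q−3)^2.
MRS = (q−3)/(r−3).
Substitute r = 27: MRS = (q − 3)/24. Setting this equal to 7/12 gives q − 3 = (7/12)·24 = 14, so q = 17.

q = 17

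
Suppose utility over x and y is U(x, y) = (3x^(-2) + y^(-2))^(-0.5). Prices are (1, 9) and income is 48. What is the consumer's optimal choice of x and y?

x* = 12, y* = 4

For CES with ρ = -2, MRS = (3/1)·(y/x)^3.
Tangency: set MRS = p_x/p_y = 1/9.
So (y/x)^3 = 1/27; taking the cube root, y/x = 1/3, i.e. y = (1/3)·x.
Substitute into the budget 1·x + 9·y = 48: 4·x = 48, so x* = 12 and y* = (1/3)·12 = 4.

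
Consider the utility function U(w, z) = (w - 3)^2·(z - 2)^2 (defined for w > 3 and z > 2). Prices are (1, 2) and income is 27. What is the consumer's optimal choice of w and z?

w* = 13, z* = 7

MU_w = 2·(w−3)·(z−2)^2, MU_z = 2·(w−3)^2·(z−2).
MRS = (z−2)/(w−3).
Tangency: set MRS = p_w/p_z = 1/2 = 0.5.
So (z − 2)/(w − 3) = 0.5, i.e. (z − 2) = 0.5·(w − 3).
Rewrite the budget in excess-of-subsistence terms: 1·(w − 3) + 2·(z − 2) = 27 − 1·3 − 2·2 = 20.
Substituting, 2·(w − 3) = 20, so w − 3 = 10 and w* = 13.
Then z − 2 = 0.5·10 = 5, so z* = 7.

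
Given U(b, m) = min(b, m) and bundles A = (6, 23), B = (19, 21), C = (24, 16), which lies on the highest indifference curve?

Evaluate utility at each bundle:
U(A) = 6.
U(B) = 19.
U(C) = 16.
Highest utility is B, so B ≻ C ≻ A.

Bundle B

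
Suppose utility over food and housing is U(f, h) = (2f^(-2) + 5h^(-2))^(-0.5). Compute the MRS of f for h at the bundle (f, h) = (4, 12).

MRS = 10.8

For CES with ρ = -2, MRS = (2/5)·(h/f)^3.
At (4, 12): MRS = 10.8.
So at (4, 12) the consumer would give up 10.8 units of h for one more unit of f.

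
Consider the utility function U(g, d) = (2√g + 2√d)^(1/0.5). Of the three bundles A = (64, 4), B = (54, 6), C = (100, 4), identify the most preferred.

Evaluate utility at each bundle:
U(A) = 400.000.
U(B) = 384.000.
U(C) = 576.000.
Highest utility is C, so C ≻ A ≻ B.

Bundle C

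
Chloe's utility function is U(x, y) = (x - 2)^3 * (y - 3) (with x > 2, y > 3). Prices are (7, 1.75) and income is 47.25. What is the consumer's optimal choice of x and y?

MU_x = 3·(x−2)^2·(y−3), MU_y = (x−2)^3.
MRS = (3/1)·(y−3)/(x−2).
Tangency: set MRS = p_x/p_y = 7/1.75 = 4.
So (3/1)·(y − 3)/(x − 2) = 4, i.e. (y − 3) = (4/3)·(x − 2).
Rewrite the budget in excess-of-subsistence terms: 7·(x − 2) + 1.75·(y − 3) = 47.25 − 7·2 − 1.75·3 = 28.
Substituting, (28/3)·(x − 2) = 28, so x − 2 = 3 and x* = 5.
Then y − 3 = (4/3)·3 = 4, so y* = 7.

x* = 5, y* = 7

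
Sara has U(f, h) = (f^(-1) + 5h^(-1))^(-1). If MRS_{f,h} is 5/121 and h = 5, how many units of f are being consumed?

For CES with ρ = -1, MRS = (1/5)·(h/f)^2.
Setting (1/5)·(5/f)^2 = 5/121 gives (5/f)^2 = 25/121, so 5/f = 5/11 and f = 11.

f = 11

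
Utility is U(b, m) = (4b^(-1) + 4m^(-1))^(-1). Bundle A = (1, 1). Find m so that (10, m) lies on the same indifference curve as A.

m = 10/19

U depends on (b, m) only through S = 4b^(-1) + 4m^(-1), so equal utility means equal S. At (1, 1): S = 8.
With b = 10: 4·10^(-1) = 0.4, so 4m^(-1) = 8 − 0.4 = 7.6, i.e. m^(-1) = 1.9.
Hence m = 1/1.9 = 10/19.
Check: U(10, 10/19) = 0.125.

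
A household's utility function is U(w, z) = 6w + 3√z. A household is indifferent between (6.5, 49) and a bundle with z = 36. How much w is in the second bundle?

w = 7

U(6.5, 49) = 60.
Set U(w, 36) = 60 and solve.
With z = 36: √36 = 6, so 6w = 60 − 3·6 = 42 and w = 7.
Check: U(7, 36) = 60.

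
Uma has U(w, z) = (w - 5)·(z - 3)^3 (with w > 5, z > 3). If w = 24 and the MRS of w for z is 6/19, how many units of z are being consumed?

MU_w = (z−3)^3, MU_z = 3·(w−5)·(z−3)^2.
MRS = (1/3)·(z−3)/(w−5).
Substitute w = 24: MRS = (z − 3)/57. Setting this equal to 6/19 gives z − 3 = (6/19)·57 = 18, so z = 21.

z = 21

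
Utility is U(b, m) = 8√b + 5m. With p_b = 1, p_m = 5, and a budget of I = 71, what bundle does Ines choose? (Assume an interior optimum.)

MU_b = 8/(2√b), MU_m = 5.
MRS = 8/(2√b) ÷ 5.
Tangency: set MRS = p_b/p_m = 1/5 = 0.2.
MRS depends only on b: 0.8/√b = 0.2 ⇒ √b = 0.8/0.2 = 4 ⇒ b* = 16.
From the budget, 5·m = 71 − 1·16 = 55, so m* = 11.

b* = 16, m* = 11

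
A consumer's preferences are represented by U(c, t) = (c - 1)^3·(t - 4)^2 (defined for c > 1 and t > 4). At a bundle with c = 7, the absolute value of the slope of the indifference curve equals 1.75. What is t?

MU_c = 3·(c−1)^2·(t−4)^2, MU_t = 2·(c−1)^3·(t−4).
MRS = (3/2)·(t−4)/(c−1).
Substitute c = 7: MRS = (t − 4)/4. Setting this equal to 1.75 gives t − 4 = 1.75·4 = 7, so t = 11.

t = 11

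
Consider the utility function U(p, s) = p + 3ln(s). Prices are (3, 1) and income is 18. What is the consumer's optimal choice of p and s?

MU_p = 1, MU_s = 3/s.
MRS = 1 ÷ (3/s).
Tangency: set MRS = p_p/p_s = 3/1 = 3.
MRS depends only on s: (1/3)·s = 3 ⇒ s* = 3/(1/3) = 9.
From the budget, 3·p = 18 − 1·9 = 9, so p* = 3.

p* = 3, s* = 9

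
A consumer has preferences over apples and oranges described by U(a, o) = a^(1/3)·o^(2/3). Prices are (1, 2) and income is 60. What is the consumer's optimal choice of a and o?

MU_a = 1/3·a^(-2/3)·o^(2/3) and MU_o = 2/3·a^(1/3)·o^(-1/3).
MRS = MU_a/MU_o = (0.5)·o/a.
Tangency: set MRS = p_a/p_o = 1/2 = 0.5.
So (0.5)·o/a = 0.5, i.e. o = a.
Substitute into the budget 1·a + 2·o = 60: 3·a = 60, so a* = 20.
Then o* = 20.

a* = 20, o* = 20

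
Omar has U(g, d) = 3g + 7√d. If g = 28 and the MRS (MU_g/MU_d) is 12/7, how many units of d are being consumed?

MU_g = 3, MU_d = 7/(2√d).
MRS = 3 ÷ (7/(2√d)).
MRS depends only on d: (6/7)·√d = 12/7 ⇒ √d = (12/7)/(6/7) = 2 ⇒ d = 4.

d = 4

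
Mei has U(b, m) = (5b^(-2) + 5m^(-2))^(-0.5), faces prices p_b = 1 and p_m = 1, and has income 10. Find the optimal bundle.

For CES with ρ = -2, MRS = (m/b)^3.
Tangency: set MRS = p_b/p_m = 1/1 = 1.
So (m/b)^3 = 1; taking the cube root, m/b = 1, i.e. m = b.
Substitute into the budget 1·b + 1·m = 10: 2·b = 10, so b* = 5 and m* = 5.

b* = 5, m* = 5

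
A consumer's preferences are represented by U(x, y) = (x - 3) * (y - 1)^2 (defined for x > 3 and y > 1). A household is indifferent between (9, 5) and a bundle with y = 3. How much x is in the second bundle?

x = 27

U(9, 5) = 96.
Set U(x, 3) = 96 and solve.
With y = 3: (3 − 1)^2 = 4, so (x − 3) = 96/4 = 24.
So x = 3 + 24 = 27.
Check: U(27, 3) = 96.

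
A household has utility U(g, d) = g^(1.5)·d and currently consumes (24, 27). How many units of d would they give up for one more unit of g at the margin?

MRS = 27/16

MU_g = 1.5·√g·d and MU_d = g^(1.5).
MRS = MU_g/MU_d = (1.5)·d/g.
At (24, 27): MRS = 27/16.
The indifference curve has slope −27/16 at this bundle.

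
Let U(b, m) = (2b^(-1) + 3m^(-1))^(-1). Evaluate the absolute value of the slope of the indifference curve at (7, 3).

MRS = 6/49

For CES with ρ = -1, MRS = (2/3)·(m/b)^2.
At (7, 3): MRS = 6/49.
The indifference curve has slope −6/49 at this bundle.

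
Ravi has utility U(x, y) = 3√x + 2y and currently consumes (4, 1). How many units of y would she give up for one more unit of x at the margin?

MRS = 0.375

MU_x = 3/(2√x), MU_y = 2.
MRS = 3/(2√x) ÷ 2.
At (4, 1): MRS = 0.375.
That is, one extra unit of x is worth 0.375 units of y at the margin.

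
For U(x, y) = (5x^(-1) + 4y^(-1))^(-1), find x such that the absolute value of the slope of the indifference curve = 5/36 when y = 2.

For CES with ρ = -1, MRS = (5/4)·(y/x)^2.
Setting (5/4)·(2/x)^2 = 5/36 gives (2/x)^2 = 1/9, so 2/x = 1/3 and x = 6.

x = 6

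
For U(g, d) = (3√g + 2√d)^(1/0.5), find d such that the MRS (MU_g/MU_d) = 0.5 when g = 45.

For CES with ρ = 0.5, MRS = (3/2)·√(d/g).
Setting (3/2)·√(d/45) = 0.5 gives √(d/45) = 1/3, so d/45 = 1/9 and d = 5.

d = 5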